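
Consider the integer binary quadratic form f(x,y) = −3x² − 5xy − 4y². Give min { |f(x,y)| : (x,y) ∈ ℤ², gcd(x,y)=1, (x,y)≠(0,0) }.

translate: b→-1 (≡5 mod 6), so (3,5,4)→(3,-1,2)
flip: (3,-1,2)→(2,1,3)
reduced (well bottom): (2,1,3) with a≤c, −a<b≤a
well minimum |f| = |-2| = 2 (negative-definite)

2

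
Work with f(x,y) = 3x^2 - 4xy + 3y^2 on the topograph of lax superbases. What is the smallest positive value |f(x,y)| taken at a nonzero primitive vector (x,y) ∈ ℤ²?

translate: b→2 (≡-4 mod 6), so (3,-4,3)→(3,2,2)
flip: (3,2,2)→(2,-2,3)
translate: b→2 (≡-2 mod 4), so (2,-2,3)→(2,2,3)
reduced (well bottom): (2,2,3) with a≤c, −a<b≤a
well minimum = a = 2

2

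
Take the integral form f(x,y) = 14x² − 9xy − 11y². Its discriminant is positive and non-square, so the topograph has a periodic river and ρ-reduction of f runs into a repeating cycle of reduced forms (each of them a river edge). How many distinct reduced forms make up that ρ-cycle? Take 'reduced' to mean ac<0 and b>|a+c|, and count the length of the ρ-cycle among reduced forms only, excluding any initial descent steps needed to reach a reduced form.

D = 697, ⌊√D⌋ = 26
descent: ρ → (-11,9,14)  [lands on river]
river: ρ → (14,19,-6)
river: ρ → (-6,17,17)
river: ρ → (17,17,-6)
river: ρ → (-6,19,14)
river: ρ → (14,9,-11)
river: ρ → (-11,13,12)
river: ρ → (12,11,-12)
river: ρ → (-12,13,11)
river: ρ → (11,9,-14)
river: ρ → (-14,19,6)
river: ρ → (6,17,-17)
river: ρ → (-17,17,6)
river: ρ → (6,19,-14)
river: ρ → (-14,9,11)
river: ρ → (11,13,-12)
river: ρ → (-12,11,12)
river: ρ → (12,13,-11)
ρ-cycle length = 18 (tail of 1 descent step not counted)

18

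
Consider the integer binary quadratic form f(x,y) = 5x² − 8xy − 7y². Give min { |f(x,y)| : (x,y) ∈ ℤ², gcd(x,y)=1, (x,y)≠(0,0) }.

descent: ρ → (-7,8,5)  [lands on river]
river: ρ → (5,12,-3)
river: ρ → (-3,12,5)
river: ρ → (5,8,-7)
river: ρ → (-7,6,6)
river: ρ → (6,6,-7)
closes: descent 1, river 6
min |a| on river = 3

3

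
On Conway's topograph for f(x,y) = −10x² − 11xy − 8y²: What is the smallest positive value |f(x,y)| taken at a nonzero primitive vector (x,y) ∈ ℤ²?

translate: b→-9 (≡11 mod 20), so (10,11,8)→(10,-9,7)
flip: (10,-9,7)→(7,9,10)
translate: b→-5 (≡9 mod 14), so (7,9,10)→(7,-5,8)
reduced (well bottom): (7,-5,8) with a≤c, −a<b≤a
well minimum |f| = |-7| = 7 (negative-definite)

7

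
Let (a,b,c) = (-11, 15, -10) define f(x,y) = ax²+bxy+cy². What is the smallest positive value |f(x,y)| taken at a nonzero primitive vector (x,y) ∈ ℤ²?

translate: b→7 (≡-15 mod 22), so (11,-15,10)→(11,7,6)
flip: (11,7,6)→(6,-7,11)
translate: b→5 (≡-7 mod 12), so (6,-7,11)→(6,5,10)
reduced (well bottom): (6,5,10) with a≤c, −a<b≤a
well minimum |f| = |-6| = 6 (negative-definite)

6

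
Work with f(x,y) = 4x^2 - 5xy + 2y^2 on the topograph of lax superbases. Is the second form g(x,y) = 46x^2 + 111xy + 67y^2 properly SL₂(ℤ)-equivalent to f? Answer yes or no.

D₁ = -7, D₂ = -7
f: translate: b→3 (≡-5 mod 8), so (4,-5,2)→(4,3,1)
f: flip: (4,3,1)→(1,-3,4)
f: translate: b→1 (≡-3 mod 2), so (1,-3,4)→(1,1,2)
f: reduced (well bottom): (1,1,2) with a≤c, −a<b≤a
g: translate: b→19 (≡111 mod 92), so (46,111,67)→(46,19,2)
g: flip: (46,19,2)→(2,-19,46)
g: translate: b→1 (≡-19 mod 4), so (2,-19,46)→(2,1,1)
g: flip: (2,1,1)→(1,-1,2)
g: translate: b→1 (≡-1 mod 2), so (1,-1,2)→(1,1,2)
g: reduced (well bottom): (1,1,2) with a≤c, −a<b≤a
reduced forms (1, 1, 2) vs (1, 1, 2) ⇒ equivalent

yes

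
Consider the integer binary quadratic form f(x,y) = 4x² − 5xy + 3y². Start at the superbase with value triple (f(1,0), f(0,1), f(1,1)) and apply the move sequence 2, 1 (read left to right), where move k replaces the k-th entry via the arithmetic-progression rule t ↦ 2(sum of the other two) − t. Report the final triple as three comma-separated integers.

start (4,3,2) = (f(1,0),f(0,1),f(1,1))
replace slot 2: 2·(4+2) − 3 = 9 → (4,9,2)
replace slot 1: 2·(9+2) − 4 = 18 → (18,9,2)

18,9,2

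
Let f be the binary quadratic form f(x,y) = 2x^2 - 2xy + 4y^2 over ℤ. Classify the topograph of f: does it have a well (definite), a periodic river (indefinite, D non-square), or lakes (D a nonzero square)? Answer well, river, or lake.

D = b²−4ac = (-2)² − 4·2·4 = -28
D < 0 ⇒ definite ⇒ every region one sign ⇒ single well

well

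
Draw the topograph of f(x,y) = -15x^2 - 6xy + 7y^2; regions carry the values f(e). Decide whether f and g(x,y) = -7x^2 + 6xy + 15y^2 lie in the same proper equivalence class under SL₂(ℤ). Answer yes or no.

D₁ = 456, D₂ = 456
river cycle of f (length 6): (7, 20, -2), (-2, 20, 7), (7, 8, -14), (-14, 20, 1), (1, 20, -14), (-14, 8, 7)
river cycle of g (length 6): (-7, 20, 2), (2, 20, -7), (-7, 8, 14), (14, 20, -1), (-1, 20, 14), (14, 8, -7)
cycles differ ⇒ inequivalent

no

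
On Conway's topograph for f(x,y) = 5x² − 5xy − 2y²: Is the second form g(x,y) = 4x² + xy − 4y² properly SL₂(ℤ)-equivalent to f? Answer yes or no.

D₁ = 65, D₂ = 65
river cycle of f (length 6): (-2, 5, 5), (5, 5, -2), (-2, 7, 2), (2, 5, -5), (-5, 5, 2), (2, 7, -2)
river cycle of g (length 6): (-4, 7, 1), (1, 7, -4), (-4, 1, 4), (4, 7, -1), (-1, 7, 4), (4, 1, -4)
cycles differ ⇒ inequivalent

no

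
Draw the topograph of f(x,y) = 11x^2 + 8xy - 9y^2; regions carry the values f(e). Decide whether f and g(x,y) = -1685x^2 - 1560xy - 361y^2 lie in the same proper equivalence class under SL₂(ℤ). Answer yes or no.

D₁ = 460, D₂ = 460
river cycle of f (length 10): (-9, 10, 10), (10, 10, -9), (-9, 8, 11), (11, 14, -6), (-6, 10, 15), (15, 20, -1), (-1, 20, 15), (15, 10, -6), (-6, 14, 11), (11, 8, -9)
river cycle of g (length 10): (-9, 10, 10), (10, 10, -9), (-9, 8, 11), (11, 14, -6), (-6, 10, 15), (15, 20, -1), (-1, 20, 15), (15, 10, -6), (-6, 14, 11), (11, 8, -9)
cycles coincide ⇒ equivalent

yes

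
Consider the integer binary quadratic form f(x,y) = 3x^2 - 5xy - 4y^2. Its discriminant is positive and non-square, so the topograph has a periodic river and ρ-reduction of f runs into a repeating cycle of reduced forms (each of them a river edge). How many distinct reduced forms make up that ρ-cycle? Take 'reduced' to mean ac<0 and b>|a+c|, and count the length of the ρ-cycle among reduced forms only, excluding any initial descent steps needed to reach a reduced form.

D = 73, ⌊√D⌋ = 8
descent: ρ → (-4,5,3)  [lands on river]
river: ρ → (3,7,-2)
river: ρ → (-2,5,6)
river: ρ → (6,7,-1)
river: ρ → (-1,7,6)
river: ρ → (6,5,-2)
river: ρ → (-2,7,3)
river: ρ → (3,5,-4)
river: ρ → (-4,3,4)
river: ρ → (4,5,-3)
river: ρ → (-3,7,2)
river: ρ → (2,5,-6)
river: ρ → (-6,7,1)
river: ρ → (1,7,-6)
river: ρ → (-6,5,2)
river: ρ → (2,7,-3)
river: ρ → (-3,5,4)
river: ρ → (4,3,-4)
ρ-cycle length = 18 (tail of 1 descent step not counted)

18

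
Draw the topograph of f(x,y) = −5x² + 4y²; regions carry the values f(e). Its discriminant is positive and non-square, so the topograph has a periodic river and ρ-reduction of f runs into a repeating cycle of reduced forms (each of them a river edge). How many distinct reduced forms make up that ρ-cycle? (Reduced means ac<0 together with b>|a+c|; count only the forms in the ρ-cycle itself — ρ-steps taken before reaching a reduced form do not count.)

D = 80, ⌊√D⌋ = 8
descent: ρ → (4,8,-1)  [lands on river]
river: ρ → (-1,8,4)
ρ-cycle length = 2 (tail of 1 descent step not counted)

2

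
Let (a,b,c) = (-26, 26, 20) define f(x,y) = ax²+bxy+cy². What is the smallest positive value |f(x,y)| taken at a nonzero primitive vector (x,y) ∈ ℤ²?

river: ρ → (20,14,-32)
river: ρ → (-32,50,2)
river: ρ → (2,50,-32)
river: ρ → (-32,14,20)
river: ρ → (20,26,-26)
river: ρ → (-26,26,20)
closes: descent 0, river 6
min |a| on river = 2

2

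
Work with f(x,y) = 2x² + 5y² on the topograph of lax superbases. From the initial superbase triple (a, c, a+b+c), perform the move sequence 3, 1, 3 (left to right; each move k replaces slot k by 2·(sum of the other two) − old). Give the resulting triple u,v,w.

start (2,5,7) = (f(1,0),f(0,1),f(1,1))
replace slot 3: 2·(2+5) − 7 = 7 → (2,5,7)
replace slot 1: 2·(5+7) − 2 = 22 → (22,5,7)
replace slot 3: 2·(22+5) − 7 = 47 → (22,5,47)

22,5,47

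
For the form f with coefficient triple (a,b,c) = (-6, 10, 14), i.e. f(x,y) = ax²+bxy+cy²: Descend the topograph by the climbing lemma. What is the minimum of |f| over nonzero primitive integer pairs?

river: ρ → (14,18,-2)
river: ρ → (-2,18,14)
river: ρ → (14,10,-6)
river: ρ → (-6,14,10)
river: ρ → (10,6,-10)
river: ρ → (-10,14,6)
river: ρ → (6,10,-14)
river: ρ → (-14,18,2)
river: ρ → (2,18,-14)
river: ρ → (-14,10,6)
river: ρ → (6,14,-10)
river: ρ → (-10,6,10)
river: ρ → (10,14,-6)
river: ρ → (-6,10,14)
closes: descent 0, river 14
min |a| on river = 2

2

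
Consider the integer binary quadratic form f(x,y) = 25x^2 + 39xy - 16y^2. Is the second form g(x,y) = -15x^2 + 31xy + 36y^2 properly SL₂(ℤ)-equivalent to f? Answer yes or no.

D₁ = 3121, D₂ = 3121
river cycle of f (length 38): (-16, 25, 39), (39, 53, -2), (-2, 55, 12), (12, 41, -30), (-30, 19, 23), (23, 27, -26), (-26, 25, 24), (24, 23, -27), (-27, 31, 20), (20, 49, -9), … (28 more)
river cycle of g (length 38): (36, 41, -10), (-10, 39, 40), (40, 41, -9), (-9, 49, 20), (20, 31, -27), (-27, 23, 24), (24, 25, -26), (-26, 27, 23), (23, 19, -30), (-30, 41, 12), … (28 more)
cycles differ ⇒ inequivalent

no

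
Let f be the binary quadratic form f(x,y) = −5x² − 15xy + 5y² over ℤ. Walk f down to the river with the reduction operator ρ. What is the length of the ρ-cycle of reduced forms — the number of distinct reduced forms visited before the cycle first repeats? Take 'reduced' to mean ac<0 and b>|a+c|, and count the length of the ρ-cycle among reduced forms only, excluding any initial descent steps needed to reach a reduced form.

D = 325, ⌊√D⌋ = 18
descent: ρ → (5,15,-5)  [lands on river]
river: ρ → (-5,15,5)
ρ-cycle length = 2 (tail of 1 descent step not counted)

2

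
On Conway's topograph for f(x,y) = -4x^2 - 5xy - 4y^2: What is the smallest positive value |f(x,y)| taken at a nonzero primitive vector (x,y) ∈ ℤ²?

translate: b→-3 (≡5 mod 8), so (4,5,4)→(4,-3,3)
flip: (4,-3,3)→(3,3,4)
reduced (well bottom): (3,3,4) with a≤c, −a<b≤a
well minimum |f| = |-3| = 3 (negative-definite)

3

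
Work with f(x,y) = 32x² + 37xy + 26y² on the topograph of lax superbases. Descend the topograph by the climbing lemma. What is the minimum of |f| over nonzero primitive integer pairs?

translate: b→-27 (≡37 mod 64), so (32,37,26)→(32,-27,21)
flip: (32,-27,21)→(21,27,32)
translate: b→-15 (≡27 mod 42), so (21,27,32)→(21,-15,26)
reduced (well bottom): (21,-15,26) with a≤c, −a<b≤a
well minimum = a = 21

21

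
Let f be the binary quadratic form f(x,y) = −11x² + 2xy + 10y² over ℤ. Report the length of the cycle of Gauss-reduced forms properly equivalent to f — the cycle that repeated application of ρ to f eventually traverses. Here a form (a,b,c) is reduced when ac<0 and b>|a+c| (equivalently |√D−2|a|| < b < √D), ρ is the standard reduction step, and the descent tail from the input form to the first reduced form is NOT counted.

D = 444, ⌊√D⌋ = 21
river: ρ → (10,18,-3)
river: ρ → (-3,18,10)
river: ρ → (10,2,-11)
river: ρ → (-11,20,1)
river: ρ → (1,20,-11)
river: ρ → (-11,2,10)
ρ-cycle length = 6 (tail of 0 descent steps not counted)

6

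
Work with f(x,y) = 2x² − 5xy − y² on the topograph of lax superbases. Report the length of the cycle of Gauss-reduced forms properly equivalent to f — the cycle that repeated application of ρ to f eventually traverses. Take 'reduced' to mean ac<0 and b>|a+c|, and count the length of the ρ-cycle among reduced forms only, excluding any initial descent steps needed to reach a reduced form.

D = 33, ⌊√D⌋ = 5
descent: ρ → (-1,5,2)  [lands on river]
river: ρ → (2,3,-3)
river: ρ → (-3,3,2)
river: ρ → (2,5,-1)
ρ-cycle length = 4 (tail of 1 descent step not counted)

4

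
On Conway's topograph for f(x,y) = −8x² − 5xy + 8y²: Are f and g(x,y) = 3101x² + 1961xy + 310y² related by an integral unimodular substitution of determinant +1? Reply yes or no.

D₁ = 281, D₂ = 281
river cycle of f (length 30): (8, 5, -8), (-8, 11, 5), (5, 9, -10), (-10, 11, 4), (4, 13, -7), (-7, 15, 2), (2, 13, -14), (-14, 15, 1), (1, 15, -14), (-14, 13, 2), … (20 more)
river cycle of g (length 30): (8, 5, -8), (-8, 11, 5), (5, 9, -10), (-10, 11, 4), (4, 13, -7), (-7, 15, 2), (2, 13, -14), (-14, 15, 1), (1, 15, -14), (-14, 13, 2), … (20 more)
cycles coincide ⇒ equivalent

yes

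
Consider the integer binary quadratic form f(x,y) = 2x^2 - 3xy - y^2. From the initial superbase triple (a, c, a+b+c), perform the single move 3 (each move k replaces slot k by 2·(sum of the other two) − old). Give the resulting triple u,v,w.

start (2,-1,-2) = (f(1,0),f(0,1),f(1,1))
replace slot 3: 2·(2+(-1)) − (-2) = 4 → (2,-1,4)

2,-1,4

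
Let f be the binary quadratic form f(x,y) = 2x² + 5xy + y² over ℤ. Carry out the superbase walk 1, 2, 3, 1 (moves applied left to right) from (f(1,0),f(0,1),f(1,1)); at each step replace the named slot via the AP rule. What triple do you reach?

start (2,1,8) = (f(1,0),f(0,1),f(1,1))
replace slot 1: 2·(1+8) − 2 = 16 → (16,1,8)
replace slot 2: 2·(16+8) − 1 = 47 → (16,47,8)
replace slot 3: 2·(16+47) − 8 = 118 → (16,47,118)
replace slot 1: 2·(47+118) − 16 = 314 → (314,47,118)

314,47,118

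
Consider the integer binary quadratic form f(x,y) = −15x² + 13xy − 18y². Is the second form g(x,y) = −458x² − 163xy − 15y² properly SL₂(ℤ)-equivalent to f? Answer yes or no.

D₁ = -911, D₂ = -911
f is negative-definite; reduce −f:
−f: reduced (well bottom): (15,-13,18) with a≤c, −a<b≤a
flip sign back: reduced form of f is (-15,13,-18)
g is negative-definite; reduce −g:
−g: flip: (458,163,15)→(15,-163,458)
−g: translate: b→-13 (≡-163 mod 30), so (15,-163,458)→(15,-13,18)
−g: reduced (well bottom): (15,-13,18) with a≤c, −a<b≤a
flip sign back: reduced form of g is (-15,13,-18)
reduced forms (-15, 13, -18) vs (-15, 13, -18) ⇒ equivalent

yes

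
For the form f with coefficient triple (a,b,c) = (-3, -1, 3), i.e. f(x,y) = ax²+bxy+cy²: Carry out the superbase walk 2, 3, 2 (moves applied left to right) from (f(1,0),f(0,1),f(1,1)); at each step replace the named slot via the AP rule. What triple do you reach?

start (-3,3,-1) = (f(1,0),f(0,1),f(1,1))
replace slot 2: 2·((-3)+(-1)) − 3 = -11 → (-3,-11,-1)
replace slot 3: 2·((-3)+(-11)) − (-1) = -27 → (-3,-11,-27)
replace slot 2: 2·((-3)+(-27)) − (-11) = -49 → (-3,-49,-27)

-3,-49,-27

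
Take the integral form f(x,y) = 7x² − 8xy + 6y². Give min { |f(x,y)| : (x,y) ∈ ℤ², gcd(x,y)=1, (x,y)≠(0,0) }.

translate: b→6 (≡-8 mod 14), so (7,-8,6)→(7,6,5)
flip: (7,6,5)→(5,-6,7)
translate: b→4 (≡-6 mod 10), so (5,-6,7)→(5,4,6)
reduced (well bottom): (5,4,6) with a≤c, −a<b≤a
well minimum = a = 5

5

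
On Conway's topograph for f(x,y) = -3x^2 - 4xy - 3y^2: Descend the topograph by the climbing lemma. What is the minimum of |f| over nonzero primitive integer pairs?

translate: b→-2 (≡4 mod 6), so (3,4,3)→(3,-2,2)
flip: (3,-2,2)→(2,2,3)
reduced (well bottom): (2,2,3) with a≤c, −a<b≤a
well minimum |f| = |-2| = 2 (negative-definite)

2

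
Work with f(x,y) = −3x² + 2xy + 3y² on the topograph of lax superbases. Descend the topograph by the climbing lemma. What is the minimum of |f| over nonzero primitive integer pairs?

river: ρ → (3,4,-2)
river: ρ → (-2,4,3)
river: ρ → (3,2,-3)
river: ρ → (-3,4,2)
river: ρ → (2,4,-3)
river: ρ → (-3,2,3)
closes: descent 0, river 6
min |a| on river = 2

2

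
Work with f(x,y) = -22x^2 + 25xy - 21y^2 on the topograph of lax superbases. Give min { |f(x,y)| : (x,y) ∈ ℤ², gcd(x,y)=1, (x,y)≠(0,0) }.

translate: b→19 (≡-25 mod 44), so (22,-25,21)→(22,19,18)
flip: (22,19,18)→(18,-19,22)
translate: b→17 (≡-19 mod 36), so (18,-19,22)→(18,17,21)
reduced (well bottom): (18,17,21) with a≤c, −a<b≤a
well minimum |f| = |-18| = 18 (negative-definite)

18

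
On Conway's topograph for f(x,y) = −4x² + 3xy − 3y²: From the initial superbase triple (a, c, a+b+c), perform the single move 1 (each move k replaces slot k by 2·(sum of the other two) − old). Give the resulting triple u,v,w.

start (-4,-3,-4) = (f(1,0),f(0,1),f(1,1))
replace slot 1: 2·((-3)+(-4)) − (-4) = -10 → (-10,-3,-4)

-10,-3,-4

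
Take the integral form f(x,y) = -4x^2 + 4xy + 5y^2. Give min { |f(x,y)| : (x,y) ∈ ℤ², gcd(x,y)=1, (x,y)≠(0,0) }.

river: ρ → (5,6,-3)
river: ρ → (-3,6,5)
river: ρ → (5,4,-4)
river: ρ → (-4,4,5)
closes: descent 0, river 4
min |a| on river = 3

3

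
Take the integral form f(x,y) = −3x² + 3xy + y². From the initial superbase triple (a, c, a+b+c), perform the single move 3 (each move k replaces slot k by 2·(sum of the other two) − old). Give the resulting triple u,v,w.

start (-3,1,1) = (f(1,0),f(0,1),f(1,1))
replace slot 3: 2·((-3)+1) − 1 = -5 → (-3,1,-5)

-3,1,-5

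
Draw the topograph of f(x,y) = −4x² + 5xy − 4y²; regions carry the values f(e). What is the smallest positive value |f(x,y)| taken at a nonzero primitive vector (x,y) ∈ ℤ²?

translate: b→3 (≡-5 mod 8), so (4,-5,4)→(4,3,3)
flip: (4,3,3)→(3,-3,4)
translate: b→3 (≡-3 mod 6), so (3,-3,4)→(3,3,4)
reduced (well bottom): (3,3,4) with a≤c, −a<b≤a
well minimum |f| = |-3| = 3 (negative-definite)

3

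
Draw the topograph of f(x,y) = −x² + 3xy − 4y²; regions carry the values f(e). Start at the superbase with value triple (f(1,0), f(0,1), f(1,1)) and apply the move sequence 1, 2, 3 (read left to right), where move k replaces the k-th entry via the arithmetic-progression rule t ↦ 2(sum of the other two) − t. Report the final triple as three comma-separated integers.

start (-1,-4,-2) = (f(1,0),f(0,1),f(1,1))
replace slot 1: 2·((-4)+(-2)) − (-1) = -11 → (-11,-4,-2)
replace slot 2: 2·((-11)+(-2)) − (-4) = -22 → (-11,-22,-2)
replace slot 3: 2·((-11)+(-22)) − (-2) = -64 → (-11,-22,-64)

-11,-22,-64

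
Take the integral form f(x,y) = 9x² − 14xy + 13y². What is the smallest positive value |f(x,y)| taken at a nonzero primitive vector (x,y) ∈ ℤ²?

translate: b→4 (≡-14 mod 18), so (9,-14,13)→(9,4,8)
flip: (9,4,8)→(8,-4,9)
reduced (well bottom): (8,-4,9) with a≤c, −a<b≤a
well minimum = a = 8

8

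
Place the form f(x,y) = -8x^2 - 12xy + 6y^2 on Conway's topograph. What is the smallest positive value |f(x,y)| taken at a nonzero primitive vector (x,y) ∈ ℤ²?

descent: ρ → (6,12,-8)  [lands on river]
river: ρ → (-8,4,10)
river: ρ → (10,16,-2)
river: ρ → (-2,16,10)
river: ρ → (10,4,-8)
river: ρ → (-8,12,6)
closes: descent 1, river 6
min |a| on river = 2

2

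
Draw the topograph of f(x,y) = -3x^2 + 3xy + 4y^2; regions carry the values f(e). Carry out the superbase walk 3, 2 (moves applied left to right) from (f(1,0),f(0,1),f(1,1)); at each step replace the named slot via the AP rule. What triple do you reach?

start (-3,4,4) = (f(1,0),f(0,1),f(1,1))
replace slot 3: 2·((-3)+4) − 4 = -2 → (-3,4,-2)
replace slot 2: 2·((-3)+(-2)) − 4 = -14 → (-3,-14,-2)

-3,-14,-2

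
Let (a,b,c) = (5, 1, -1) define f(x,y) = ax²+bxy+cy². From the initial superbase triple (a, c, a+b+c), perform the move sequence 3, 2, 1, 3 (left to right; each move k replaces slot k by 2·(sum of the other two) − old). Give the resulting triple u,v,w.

start (5,-1,5) = (f(1,0),f(0,1),f(1,1))
replace slot 3: 2·(5+(-1)) − 5 = 3 → (5,-1,3)
replace slot 2: 2·(5+3) − (-1) = 17 → (5,17,3)
replace slot 1: 2·(17+3) − 5 = 35 → (35,17,3)
replace slot 3: 2·(35+17) − 3 = 101 → (35,17,101)

35,17,101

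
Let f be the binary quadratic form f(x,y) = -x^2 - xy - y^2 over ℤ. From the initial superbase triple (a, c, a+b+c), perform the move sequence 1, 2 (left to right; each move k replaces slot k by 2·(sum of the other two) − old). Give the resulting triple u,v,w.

start (-1,-1,-3) = (f(1,0),f(0,1),f(1,1))
replace slot 1: 2·((-1)+(-3)) − (-1) = -7 → (-7,-1,-3)
replace slot 2: 2·((-7)+(-3)) − (-1) = -19 → (-7,-19,-3)

-7,-19,-3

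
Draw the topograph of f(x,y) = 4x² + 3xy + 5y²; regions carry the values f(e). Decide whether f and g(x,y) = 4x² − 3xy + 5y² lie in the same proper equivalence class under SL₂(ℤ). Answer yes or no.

D₁ = -71, D₂ = -71
f: reduced (well bottom): (4,3,5) with a≤c, −a<b≤a
g: reduced (well bottom): (4,-3,5) with a≤c, −a<b≤a
reduced forms (4, 3, 5) vs (4, -3, 5) ⇒ inequivalent

no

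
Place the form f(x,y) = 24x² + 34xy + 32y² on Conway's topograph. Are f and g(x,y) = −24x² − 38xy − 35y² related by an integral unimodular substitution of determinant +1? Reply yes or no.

D₁ = -1916, D₂ = -1916
f: translate: b→-14 (≡34 mod 48), so (24,34,32)→(24,-14,22)
f: flip: (24,-14,22)→(22,14,24)
f: reduced (well bottom): (22,14,24) with a≤c, −a<b≤a
g is negative-definite; reduce −g:
−g: translate: b→-10 (≡38 mod 48), so (24,38,35)→(24,-10,21)
−g: flip: (24,-10,21)→(21,10,24)
−g: reduced (well bottom): (21,10,24) with a≤c, −a<b≤a
flip sign back: reduced form of g is (-21,-10,-24)
reduced forms (22, 14, 24) vs (-21, -10, -24) ⇒ inequivalent

no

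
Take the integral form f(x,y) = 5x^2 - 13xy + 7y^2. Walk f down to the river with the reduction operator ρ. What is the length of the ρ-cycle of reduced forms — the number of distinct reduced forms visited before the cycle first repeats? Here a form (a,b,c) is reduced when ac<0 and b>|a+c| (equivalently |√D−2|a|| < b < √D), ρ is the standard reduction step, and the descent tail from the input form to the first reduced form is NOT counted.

D = 29, ⌊√D⌋ = 5
descent: ρ → (7,-1,-1)
descent: ρ → (-1,5,1)  [lands on river]
river: ρ → (1,5,-1)
ρ-cycle length = 2 (tail of 2 descent steps not counted)

2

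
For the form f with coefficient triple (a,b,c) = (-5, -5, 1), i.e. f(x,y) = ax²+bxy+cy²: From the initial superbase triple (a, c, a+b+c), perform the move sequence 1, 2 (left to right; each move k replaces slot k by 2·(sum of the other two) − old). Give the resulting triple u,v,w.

start (-5,1,-9) = (f(1,0),f(0,1),f(1,1))
replace slot 1: 2·(1+(-9)) − (-5) = -11 → (-11,1,-9)
replace slot 2: 2·((-11)+(-9)) − 1 = -41 → (-11,-41,-9)

-11,-41,-9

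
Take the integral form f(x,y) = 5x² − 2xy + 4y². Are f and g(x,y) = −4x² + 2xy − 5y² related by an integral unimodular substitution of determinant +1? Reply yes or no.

D₁ = -76, D₂ = -76
f: flip: (5,-2,4)→(4,2,5)
f: reduced (well bottom): (4,2,5) with a≤c, −a<b≤a
g is negative-definite; reduce −g:
−g: reduced (well bottom): (4,-2,5) with a≤c, −a<b≤a
flip sign back: reduced form of g is (-4,2,-5)
reduced forms (4, 2, 5) vs (-4, 2, -5) ⇒ inequivalent

no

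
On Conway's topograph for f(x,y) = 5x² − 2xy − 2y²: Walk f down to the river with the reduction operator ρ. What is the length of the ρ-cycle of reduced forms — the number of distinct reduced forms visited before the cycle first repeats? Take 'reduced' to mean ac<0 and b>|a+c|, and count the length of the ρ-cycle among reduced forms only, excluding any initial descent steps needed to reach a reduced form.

D = 44, ⌊√D⌋ = 6
descent: ρ → (-2,6,1)  [lands on river]
river: ρ → (1,6,-2)
ρ-cycle length = 2 (tail of 1 descent step not counted)

2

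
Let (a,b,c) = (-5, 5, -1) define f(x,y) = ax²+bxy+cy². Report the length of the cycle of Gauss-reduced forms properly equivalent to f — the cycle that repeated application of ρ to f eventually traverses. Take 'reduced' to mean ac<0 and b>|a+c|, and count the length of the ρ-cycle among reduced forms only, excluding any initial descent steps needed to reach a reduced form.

D = 5, ⌊√D⌋ = 2
descent: ρ → (-1,1,1)  [lands on river]
river: ρ → (1,1,-1)
ρ-cycle length = 2 (tail of 1 descent step not counted)

2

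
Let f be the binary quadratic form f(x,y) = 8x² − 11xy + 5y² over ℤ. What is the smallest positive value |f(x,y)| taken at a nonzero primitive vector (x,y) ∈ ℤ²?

translate: b→5 (≡-11 mod 16), so (8,-11,5)→(8,5,2)
flip: (8,5,2)→(2,-5,8)
translate: b→-1 (≡-5 mod 4), so (2,-5,8)→(2,-1,5)
reduced (well bottom): (2,-1,5) with a≤c, −a<b≤a
well minimum = a = 2

2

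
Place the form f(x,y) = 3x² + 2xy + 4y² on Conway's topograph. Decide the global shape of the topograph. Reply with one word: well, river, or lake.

D = b²−4ac = 2² − 4·3·4 = -44
D < 0 ⇒ definite ⇒ every region one sign ⇒ single well

well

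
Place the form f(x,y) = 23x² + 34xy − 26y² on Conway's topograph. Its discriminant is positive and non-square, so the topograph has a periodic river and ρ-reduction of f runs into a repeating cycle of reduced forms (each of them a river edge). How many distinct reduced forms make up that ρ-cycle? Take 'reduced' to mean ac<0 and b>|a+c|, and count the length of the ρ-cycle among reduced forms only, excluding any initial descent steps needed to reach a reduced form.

D = 3548, ⌊√D⌋ = 59
river: ρ → (-26,18,31)
river: ρ → (31,44,-13)
river: ρ → (-13,34,46)
river: ρ → (46,58,-1)
river: ρ → (-1,58,46)
river: ρ → (46,34,-13)
river: ρ → (-13,44,31)
river: ρ → (31,18,-26)
river: ρ → (-26,34,23)
river: ρ → (23,58,-2)
river: ρ → (-2,58,23)
river: ρ → (23,34,-26)
ρ-cycle length = 12 (tail of 0 descent steps not counted)

12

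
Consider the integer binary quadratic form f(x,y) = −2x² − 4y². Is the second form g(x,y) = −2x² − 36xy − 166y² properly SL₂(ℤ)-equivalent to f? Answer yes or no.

D₁ = -32, D₂ = -32
f is negative-definite; reduce −f:
−f: reduced (well bottom): (2,0,4) with a≤c, −a<b≤a
flip sign back: reduced form of f is (-2,0,-4)
g is negative-definite; reduce −g:
−g: translate: b→0 (≡36 mod 4), so (2,36,166)→(2,0,4)
−g: reduced (well bottom): (2,0,4) with a≤c, −a<b≤a
flip sign back: reduced form of g is (-2,0,-4)
reduced forms (-2, 0, -4) vs (-2, 0, -4) ⇒ equivalent

yes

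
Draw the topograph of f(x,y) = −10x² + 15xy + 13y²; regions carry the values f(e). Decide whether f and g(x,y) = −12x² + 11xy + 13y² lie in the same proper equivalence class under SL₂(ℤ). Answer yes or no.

D₁ = 745, D₂ = 745
river cycle of f (length 18): (13, 11, -12), (-12, 13, 12), (12, 11, -13), (-13, 15, 10), (10, 25, -3), (-3, 23, 18), (18, 13, -8), (-8, 19, 12), (12, 5, -15), (-15, 25, 2), … (8 more)
river cycle of g (length 18): (13, 15, -10), (-10, 25, 3), (3, 23, -18), (-18, 13, 8), (8, 19, -12), (-12, 5, 15), (15, 25, -2), (-2, 27, 2), (2, 25, -15), (-15, 5, 12), … (8 more)
cycles differ ⇒ inequivalent

no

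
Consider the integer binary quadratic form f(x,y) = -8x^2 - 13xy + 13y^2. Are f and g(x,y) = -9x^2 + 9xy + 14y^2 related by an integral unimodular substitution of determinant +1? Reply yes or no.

D₁ = 585, D₂ = 585
river cycle of f (length 10): (13, 13, -8), (-8, 19, 7), (7, 23, -2), (-2, 21, 18), (18, 15, -5), (-5, 15, 18), (18, 21, -2), (-2, 23, 7), (7, 19, -8), (-8, 13, 13)
river cycle of g (length 12): (14, 19, -4), (-4, 21, 9), (9, 15, -10), (-10, 5, 14), (14, 23, -1), (-1, 23, 14), (14, 5, -10), (-10, 15, 9), (9, 21, -4), (-4, 19, 14), … (2 more)
cycles differ ⇒ inequivalent

no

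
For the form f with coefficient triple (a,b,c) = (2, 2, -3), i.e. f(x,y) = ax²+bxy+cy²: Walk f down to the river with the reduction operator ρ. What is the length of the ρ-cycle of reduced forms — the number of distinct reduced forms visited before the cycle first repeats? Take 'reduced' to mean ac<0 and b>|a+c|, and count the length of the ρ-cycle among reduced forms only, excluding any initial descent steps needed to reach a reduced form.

D = 28, ⌊√D⌋ = 5
river: ρ → (-3,4,1)
river: ρ → (1,4,-3)
river: ρ → (-3,2,2)
river: ρ → (2,2,-3)
ρ-cycle length = 4 (tail of 0 descent steps not counted)

4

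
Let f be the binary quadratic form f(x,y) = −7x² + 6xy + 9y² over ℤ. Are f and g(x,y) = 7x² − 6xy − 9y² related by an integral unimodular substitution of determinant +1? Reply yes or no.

D₁ = 288, D₂ = 288
river cycle of f (length 6): (9, 12, -4), (-4, 12, 9), (9, 6, -7), (-7, 8, 8), (8, 8, -7), (-7, 6, 9)
river cycle of g (length 6): (-9, 6, 7), (7, 8, -8), (-8, 8, 7), (7, 6, -9), (-9, 12, 4), (4, 12, -9)
cycles differ ⇒ inequivalent

no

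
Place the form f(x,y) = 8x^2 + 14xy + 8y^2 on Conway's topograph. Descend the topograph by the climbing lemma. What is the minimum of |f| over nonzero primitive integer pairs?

translate: b→-2 (≡14 mod 16), so (8,14,8)→(8,-2,2)
flip: (8,-2,2)→(2,2,8)
reduced (well bottom): (2,2,8) with a≤c, −a<b≤a
well minimum = a = 2

2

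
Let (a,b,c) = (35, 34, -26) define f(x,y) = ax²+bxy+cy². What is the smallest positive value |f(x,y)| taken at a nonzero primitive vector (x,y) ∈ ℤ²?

river: ρ → (-26,18,43)
river: ρ → (43,68,-1)
river: ρ → (-1,68,43)
river: ρ → (43,18,-26)
river: ρ → (-26,34,35)
river: ρ → (35,36,-25)
river: ρ → (-25,64,7)
river: ρ → (7,62,-34)
river: ρ → (-34,6,35)
river: ρ → (35,64,-5)
river: ρ → (-5,66,22)
river: ρ → (22,66,-5)
river: ρ → (-5,64,35)
river: ρ → (35,6,-34)
river: ρ → (-34,62,7)
river: ρ → (7,64,-25)
river: ρ → (-25,36,35)
river: ρ → (35,34,-26)
closes: descent 0, river 18
min |a| on river = 1

1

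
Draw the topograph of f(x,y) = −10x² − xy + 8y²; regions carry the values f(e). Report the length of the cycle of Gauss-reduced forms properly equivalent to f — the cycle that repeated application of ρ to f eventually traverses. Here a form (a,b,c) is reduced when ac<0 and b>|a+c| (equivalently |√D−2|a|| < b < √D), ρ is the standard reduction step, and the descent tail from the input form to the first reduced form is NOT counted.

D = 321, ⌊√D⌋ = 17
descent: ρ → (8,17,-1)  [lands on river]
river: ρ → (-1,17,8)
river: ρ → (8,15,-3)
river: ρ → (-3,15,8)
ρ-cycle length = 4 (tail of 1 descent step not counted)

4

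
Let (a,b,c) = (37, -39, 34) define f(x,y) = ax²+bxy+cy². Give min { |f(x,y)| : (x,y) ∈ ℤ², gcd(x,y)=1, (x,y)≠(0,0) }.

translate: b→35 (≡-39 mod 74), so (37,-39,34)→(37,35,32)
flip: (37,35,32)→(32,-35,37)
translate: b→29 (≡-35 mod 64), so (32,-35,37)→(32,29,34)
reduced (well bottom): (32,29,34) with a≤c, −a<b≤a
well minimum = a = 32

32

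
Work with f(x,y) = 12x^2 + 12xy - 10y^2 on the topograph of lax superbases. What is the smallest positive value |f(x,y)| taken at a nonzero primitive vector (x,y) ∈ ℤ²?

river: ρ → (-10,8,14)
river: ρ → (14,20,-4)
river: ρ → (-4,20,14)
river: ρ → (14,8,-10)
river: ρ → (-10,12,12)
river: ρ → (12,12,-10)
closes: descent 0, river 6
min |a| on river = 4

4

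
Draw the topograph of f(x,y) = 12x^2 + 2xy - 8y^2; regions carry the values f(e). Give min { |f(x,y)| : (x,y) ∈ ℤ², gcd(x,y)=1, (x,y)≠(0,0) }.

descent: ρ → (-8,14,6)  [lands on river]
river: ρ → (6,10,-12)
river: ρ → (-12,14,4)
river: ρ → (4,18,-4)
river: ρ → (-4,14,12)
river: ρ → (12,10,-6)
river: ρ → (-6,14,8)
river: ρ → (8,18,-2)
river: ρ → (-2,18,8)
river: ρ → (8,14,-6)
river: ρ → (-6,10,12)
river: ρ → (12,14,-4)
river: ρ → (-4,18,4)
river: ρ → (4,14,-12)
river: ρ → (-12,10,6)
river: ρ → (6,14,-8)
river: ρ → (-8,18,2)
river: ρ → (2,18,-8)
closes: descent 1, river 18
min |a| on river = 2

2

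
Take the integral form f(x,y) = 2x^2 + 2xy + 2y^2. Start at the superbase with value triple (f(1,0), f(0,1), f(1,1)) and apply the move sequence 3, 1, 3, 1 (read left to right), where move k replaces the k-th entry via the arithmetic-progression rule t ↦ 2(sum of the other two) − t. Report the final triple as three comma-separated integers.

start (2,2,6) = (f(1,0),f(0,1),f(1,1))
replace slot 3: 2·(2+2) − 6 = 2 → (2,2,2)
replace slot 1: 2·(2+2) − 2 = 6 → (6,2,2)
replace slot 3: 2·(6+2) − 2 = 14 → (6,2,14)
replace slot 1: 2·(2+14) − 6 = 26 → (26,2,14)

26,2,14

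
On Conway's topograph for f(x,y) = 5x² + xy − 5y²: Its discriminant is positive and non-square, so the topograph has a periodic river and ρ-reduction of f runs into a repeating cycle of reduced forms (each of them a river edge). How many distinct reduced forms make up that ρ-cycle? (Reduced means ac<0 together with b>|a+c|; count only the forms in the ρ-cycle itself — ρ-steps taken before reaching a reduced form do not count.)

D = 101, ⌊√D⌋ = 10
river: ρ → (-5,9,1)
river: ρ → (1,9,-5)
river: ρ → (-5,1,5)
river: ρ → (5,9,-1)
river: ρ → (-1,9,5)
river: ρ → (5,1,-5)
ρ-cycle length = 6 (tail of 0 descent steps not counted)

6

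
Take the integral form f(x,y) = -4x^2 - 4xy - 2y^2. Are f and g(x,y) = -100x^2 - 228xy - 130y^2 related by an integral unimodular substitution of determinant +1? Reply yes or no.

D₁ = -16, D₂ = -16
f is negative-definite; reduce −f:
−f: flip: (4,4,2)→(2,-4,4)
−f: translate: b→0 (≡-4 mod 4), so (2,-4,4)→(2,0,2)
−f: reduced (well bottom): (2,0,2) with a≤c, −a<b≤a
flip sign back: reduced form of f is (-2,0,-2)
g is negative-definite; reduce −g:
−g: translate: b→28 (≡228 mod 200), so (100,228,130)→(100,28,2)
−g: flip: (100,28,2)→(2,-28,100)
−g: translate: b→0 (≡-28 mod 4), so (2,-28,100)→(2,0,2)
−g: reduced (well bottom): (2,0,2) with a≤c, −a<b≤a
flip sign back: reduced form of g is (-2,0,-2)
reduced forms (-2, 0, -2) vs (-2, 0, -2) ⇒ equivalent

yes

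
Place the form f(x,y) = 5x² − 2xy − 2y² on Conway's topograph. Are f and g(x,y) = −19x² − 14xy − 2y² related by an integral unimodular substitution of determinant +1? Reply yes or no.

D₁ = 44, D₂ = 44
river cycle of f (length 2): (-2, 6, 1), (1, 6, -2)
river cycle of g (length 2): (-2, 6, 1), (1, 6, -2)
cycles coincide ⇒ equivalent

yes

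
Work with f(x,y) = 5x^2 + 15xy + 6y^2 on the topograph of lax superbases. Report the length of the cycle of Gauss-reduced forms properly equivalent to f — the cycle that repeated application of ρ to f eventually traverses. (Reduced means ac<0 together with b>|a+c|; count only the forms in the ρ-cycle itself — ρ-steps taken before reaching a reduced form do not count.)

D = 105, ⌊√D⌋ = 10
descent: ρ → (6,9,-1)  [lands on river]
river: ρ → (-1,9,6)
river: ρ → (6,3,-4)
river: ρ → (-4,5,5)
river: ρ → (5,5,-4)
river: ρ → (-4,3,6)
ρ-cycle length = 6 (tail of 1 descent step not counted)

6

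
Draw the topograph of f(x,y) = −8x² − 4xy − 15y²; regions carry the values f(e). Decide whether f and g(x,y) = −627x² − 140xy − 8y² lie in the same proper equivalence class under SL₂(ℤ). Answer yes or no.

D₁ = -464, D₂ = -464
f is negative-definite; reduce −f:
−f: reduced (well bottom): (8,4,15) with a≤c, −a<b≤a
flip sign back: reduced form of f is (-8,-4,-15)
g is negative-definite; reduce −g:
−g: flip: (627,140,8)→(8,-140,627)
−g: translate: b→4 (≡-140 mod 16), so (8,-140,627)→(8,4,15)
−g: reduced (well bottom): (8,4,15) with a≤c, −a<b≤a
flip sign back: reduced form of g is (-8,-4,-15)
reduced forms (-8, -4, -15) vs (-8, -4, -15) ⇒ equivalent

yes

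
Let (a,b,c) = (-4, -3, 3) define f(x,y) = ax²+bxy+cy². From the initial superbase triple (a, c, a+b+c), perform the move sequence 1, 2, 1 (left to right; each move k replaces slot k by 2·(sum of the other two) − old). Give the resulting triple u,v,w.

start (-4,3,-4) = (f(1,0),f(0,1),f(1,1))
replace slot 1: 2·(3+(-4)) − (-4) = 2 → (2,3,-4)
replace slot 2: 2·(2+(-4)) − 3 = -7 → (2,-7,-4)
replace slot 1: 2·((-7)+(-4)) − 2 = -24 → (-24,-7,-4)

-24,-7,-4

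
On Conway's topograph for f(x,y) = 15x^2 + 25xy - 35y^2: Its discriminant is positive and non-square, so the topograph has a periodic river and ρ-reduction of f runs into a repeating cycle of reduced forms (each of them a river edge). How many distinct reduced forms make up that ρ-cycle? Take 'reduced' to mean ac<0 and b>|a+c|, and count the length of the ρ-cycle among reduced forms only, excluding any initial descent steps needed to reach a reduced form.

D = 2725, ⌊√D⌋ = 52
river: ρ → (-35,45,5)
river: ρ → (5,45,-35)
river: ρ → (-35,25,15)
river: ρ → (15,35,-25)
river: ρ → (-25,15,25)
river: ρ → (25,35,-15)
river: ρ → (-15,25,35)
river: ρ → (35,45,-5)
river: ρ → (-5,45,35)
river: ρ → (35,25,-15)
river: ρ → (-15,35,25)
river: ρ → (25,15,-25)
river: ρ → (-25,35,15)
river: ρ → (15,25,-35)
ρ-cycle length = 14 (tail of 0 descent steps not counted)

14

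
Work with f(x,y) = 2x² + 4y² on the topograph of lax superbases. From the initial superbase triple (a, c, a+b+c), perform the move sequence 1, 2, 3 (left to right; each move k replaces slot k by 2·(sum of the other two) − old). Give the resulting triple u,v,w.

start (2,4,6) = (f(1,0),f(0,1),f(1,1))
replace slot 1: 2·(4+6) − 2 = 18 → (18,4,6)
replace slot 2: 2·(18+6) − 4 = 44 → (18,44,6)
replace slot 3: 2·(18+44) − 6 = 118 → (18,44,118)

18,44,118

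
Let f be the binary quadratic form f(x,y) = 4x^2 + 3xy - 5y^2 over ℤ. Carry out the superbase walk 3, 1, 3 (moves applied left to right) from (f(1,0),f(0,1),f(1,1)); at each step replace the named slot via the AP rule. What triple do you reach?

start (4,-5,2) = (f(1,0),f(0,1),f(1,1))
replace slot 3: 2·(4+(-5)) − 2 = -4 → (4,-5,-4)
replace slot 1: 2·((-5)+(-4)) − 4 = -22 → (-22,-5,-4)
replace slot 3: 2·((-22)+(-5)) − (-4) = -50 → (-22,-5,-50)

-22,-5,-50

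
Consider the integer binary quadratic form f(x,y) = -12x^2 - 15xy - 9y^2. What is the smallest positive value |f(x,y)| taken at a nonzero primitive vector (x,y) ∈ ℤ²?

translate: b→-9 (≡15 mod 24), so (12,15,9)→(12,-9,6)
flip: (12,-9,6)→(6,9,12)
translate: b→-3 (≡9 mod 12), so (6,9,12)→(6,-3,9)
reduced (well bottom): (6,-3,9) with a≤c, −a<b≤a
well minimum |f| = |-6| = 6 (negative-definite)

6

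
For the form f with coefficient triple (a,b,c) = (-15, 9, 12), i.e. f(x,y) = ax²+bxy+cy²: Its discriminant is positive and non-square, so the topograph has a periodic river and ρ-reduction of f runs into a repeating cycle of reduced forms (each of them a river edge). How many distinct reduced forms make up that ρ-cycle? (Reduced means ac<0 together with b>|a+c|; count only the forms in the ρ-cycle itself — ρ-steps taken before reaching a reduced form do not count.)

D = 801, ⌊√D⌋ = 28
river: ρ → (12,15,-12)
river: ρ → (-12,9,15)
river: ρ → (15,21,-6)
river: ρ → (-6,27,3)
river: ρ → (3,27,-6)
river: ρ → (-6,21,15)
river: ρ → (15,9,-12)
river: ρ → (-12,15,12)
river: ρ → (12,9,-15)
river: ρ → (-15,21,6)
river: ρ → (6,27,-3)
river: ρ → (-3,27,6)
river: ρ → (6,21,-15)
river: ρ → (-15,9,12)
ρ-cycle length = 14 (tail of 0 descent steps not counted)

14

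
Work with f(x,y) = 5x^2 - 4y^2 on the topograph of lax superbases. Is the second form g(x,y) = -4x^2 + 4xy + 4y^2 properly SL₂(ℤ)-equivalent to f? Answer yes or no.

D₁ = 80, D₂ = 80
river cycle of f (length 2): (-4, 8, 1), (1, 8, -4)
river cycle of g (length 2): (4, 4, -4), (-4, 4, 4)
cycles differ ⇒ inequivalent

no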